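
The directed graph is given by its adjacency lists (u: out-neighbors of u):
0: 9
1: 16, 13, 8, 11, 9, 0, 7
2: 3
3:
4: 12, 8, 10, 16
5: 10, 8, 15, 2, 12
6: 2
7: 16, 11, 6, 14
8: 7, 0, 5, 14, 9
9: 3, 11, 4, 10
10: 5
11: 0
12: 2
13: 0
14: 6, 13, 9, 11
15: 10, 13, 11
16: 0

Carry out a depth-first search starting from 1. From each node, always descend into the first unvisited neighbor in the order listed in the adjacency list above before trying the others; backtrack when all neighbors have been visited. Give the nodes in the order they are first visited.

1, 16, 0, 9, 3, 11, 4, 12, 2, 8, 7, 6, 14, 13, 5, 10, 15

Visit 1
1 → 16
16 → 0
0 → 9
9 → 3
9 → 11
9 → 4
4 → 12
12 → 2
4 → 8
8 → 7
7 → 6
7 → 14
14 → 13
8 → 5
5 → 10
5 → 15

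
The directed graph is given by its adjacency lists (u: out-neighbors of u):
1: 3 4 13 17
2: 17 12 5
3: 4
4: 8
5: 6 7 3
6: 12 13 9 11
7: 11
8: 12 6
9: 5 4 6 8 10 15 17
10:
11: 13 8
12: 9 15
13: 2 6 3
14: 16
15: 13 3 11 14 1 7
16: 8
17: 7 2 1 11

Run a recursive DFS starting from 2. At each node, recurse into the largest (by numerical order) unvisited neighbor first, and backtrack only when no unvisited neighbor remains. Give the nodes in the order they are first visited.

2 17 11 13 6 12 15 14 16 8 7 3 4 1 9 10 5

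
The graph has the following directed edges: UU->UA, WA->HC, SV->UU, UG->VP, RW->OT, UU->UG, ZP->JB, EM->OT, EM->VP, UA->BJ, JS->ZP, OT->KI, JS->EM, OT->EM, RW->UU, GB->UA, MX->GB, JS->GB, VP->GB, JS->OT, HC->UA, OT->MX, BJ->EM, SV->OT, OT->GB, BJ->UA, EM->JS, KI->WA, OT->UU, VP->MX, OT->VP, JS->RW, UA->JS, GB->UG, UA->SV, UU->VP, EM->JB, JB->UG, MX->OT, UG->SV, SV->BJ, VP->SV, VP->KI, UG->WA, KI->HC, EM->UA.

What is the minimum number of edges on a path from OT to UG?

Level 0: OT
Level 1: EM, GB, KI, MX, UU, VP
Level 2: HC, JB, JS, SV, UA, UG, WA
Level 3: BJ, RW, ZP
UG first appears at level 2.

2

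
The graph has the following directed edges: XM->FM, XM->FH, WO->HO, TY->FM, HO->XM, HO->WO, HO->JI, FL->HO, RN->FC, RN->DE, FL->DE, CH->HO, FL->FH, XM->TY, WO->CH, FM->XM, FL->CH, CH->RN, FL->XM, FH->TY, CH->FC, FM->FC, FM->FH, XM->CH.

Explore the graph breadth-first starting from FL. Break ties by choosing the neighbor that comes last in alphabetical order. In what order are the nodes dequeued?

Visit FL; enqueue XM, HO, FH, DE, CH → queue [XM, HO, FH, DE, CH]
Visit XM; enqueue TY, FM → queue [HO, FH, DE, CH, TY, FM]
Visit HO; enqueue WO, JI → queue [FH, DE, CH, TY, FM, WO, JI]
Visit FH → queue [DE, CH, TY, FM, WO, JI]
Visit DE → queue [CH, TY, FM, WO, JI]
Visit CH; enqueue RN, FC → queue [TY, FM, WO, JI, RN, FC]
Visit TY → queue [FM, WO, JI, RN, FC]
Visit FM → queue [WO, JI, RN, FC]
Visit WO → queue [JI, RN, FC]
Visit JI → queue [RN, FC]
Visit RN → queue [FC]
Visit FC → queue []

FL -> XM -> HO -> FH -> DE -> CH -> TY -> FM -> WO -> JI -> RN -> FC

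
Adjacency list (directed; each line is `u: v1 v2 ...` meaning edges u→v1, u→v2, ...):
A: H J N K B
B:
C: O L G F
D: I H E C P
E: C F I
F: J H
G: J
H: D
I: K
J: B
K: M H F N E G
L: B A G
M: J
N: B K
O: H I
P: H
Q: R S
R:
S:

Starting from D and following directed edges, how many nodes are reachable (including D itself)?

16

BFS from D visits: D, P, I, H, E, C, K, F, O, L, G, N, M, J, B, A
Reachable nodes: 16 of 19 total.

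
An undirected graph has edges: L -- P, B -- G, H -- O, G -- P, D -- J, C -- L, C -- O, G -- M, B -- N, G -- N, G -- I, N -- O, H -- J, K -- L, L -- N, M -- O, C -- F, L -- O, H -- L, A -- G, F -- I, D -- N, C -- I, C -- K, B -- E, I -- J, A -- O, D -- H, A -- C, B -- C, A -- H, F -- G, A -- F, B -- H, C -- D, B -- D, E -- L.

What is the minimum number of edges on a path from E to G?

2

Level 0: E
Level 1: B, L
Level 2: C, D, G, H, K, N, O, P
Level 3: A, F, I, J, M
G first appears at level 2.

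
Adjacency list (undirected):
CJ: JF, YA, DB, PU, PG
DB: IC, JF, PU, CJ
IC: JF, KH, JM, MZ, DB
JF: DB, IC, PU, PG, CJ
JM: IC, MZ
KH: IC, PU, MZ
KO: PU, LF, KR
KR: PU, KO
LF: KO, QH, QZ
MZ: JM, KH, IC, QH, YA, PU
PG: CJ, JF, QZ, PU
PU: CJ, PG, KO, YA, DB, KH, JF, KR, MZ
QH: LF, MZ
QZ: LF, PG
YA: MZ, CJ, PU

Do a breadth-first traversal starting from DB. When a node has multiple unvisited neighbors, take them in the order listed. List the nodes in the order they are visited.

DB → IC → JF → PU → CJ → KH → JM → MZ → PG → KO → YA → KR → QH → QZ → LF

Visit DB; enqueue IC, JF, PU, CJ → queue [IC, JF, PU, CJ]
Visit IC; enqueue KH, JM, MZ → queue [JF, PU, CJ, KH, JM, MZ]
Visit JF; enqueue PG → queue [PU, CJ, KH, JM, MZ, PG]
Visit PU; enqueue KO, YA, KR → queue [CJ, KH, JM, MZ, PG, KO, YA, KR]
Visit CJ → queue [KH, JM, MZ, PG, KO, YA, KR]
Visit KH → queue [JM, MZ, PG, KO, YA, KR]
Visit JM → queue [MZ, PG, KO, YA, KR]
Visit MZ; enqueue QH → queue [PG, KO, YA, KR, QH]
Visit PG; enqueue QZ → queue [KO, YA, KR, QH, QZ]
Visit KO; enqueue LF → queue [YA, KR, QH, QZ, LF]
Visit YA → queue [KR, QH, QZ, LF]
Visit KR → queue [QH, QZ, LF]
Visit QH → queue [QZ, LF]
Visit QZ → queue [LF]
Visit LF → queue []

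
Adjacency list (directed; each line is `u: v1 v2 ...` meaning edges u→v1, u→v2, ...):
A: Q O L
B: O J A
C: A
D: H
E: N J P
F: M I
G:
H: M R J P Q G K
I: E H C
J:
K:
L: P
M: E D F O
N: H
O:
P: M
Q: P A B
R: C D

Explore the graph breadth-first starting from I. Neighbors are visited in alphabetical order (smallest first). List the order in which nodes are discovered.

I, C, E, H, A, J, N, P, G, K, M, Q, R, L, O, D, F, B

Visit I; enqueue C, E, H → queue [C, E, H]
Visit C; enqueue A → queue [E, H, A]
Visit E; enqueue J, N, P → queue [H, A, J, N, P]
Visit H; enqueue G, K, M, Q, R → queue [A, J, N, P, G, K, M, Q, R]
Visit A; enqueue L, O → queue [J, N, P, G, K, M, Q, R, L, O]
Visit J → queue [N, P, G, K, M, Q, R, L, O]
Visit N → queue [P, G, K, M, Q, R, L, O]
Visit P → queue [G, K, M, Q, R, L, O]
Visit G → queue [K, M, Q, R, L, O]
Visit K → queue [M, Q, R, L, O]
Visit M; enqueue D, F → queue [Q, R, L, O, D, F]
Visit Q; enqueue B → queue [R, L, O, D, F, B]
Visit R → queue [L, O, D, F, B]
Visit L → queue [O, D, F, B]
Visit O → queue [D, F, B]
Visit D → queue [F, B]
Visit F → queue [B]
Visit B → queue []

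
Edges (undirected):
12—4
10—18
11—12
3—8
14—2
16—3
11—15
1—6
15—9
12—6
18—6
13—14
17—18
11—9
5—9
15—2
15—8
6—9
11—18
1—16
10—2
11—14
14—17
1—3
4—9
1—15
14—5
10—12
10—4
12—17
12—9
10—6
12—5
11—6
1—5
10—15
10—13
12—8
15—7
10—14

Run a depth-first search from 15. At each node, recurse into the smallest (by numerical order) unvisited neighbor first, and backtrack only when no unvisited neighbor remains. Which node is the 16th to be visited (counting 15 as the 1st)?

Visit 15
15 → 1
1 → 3
3 → 8
8 → 12
12 → 4
4 → 9
9 → 5
5 → 14
14 → 2
2 → 10
10 → 6
6 → 11
11 → 18
18 → 17
10 → 13
3 → 16
15 → 7

Visit order: 15, 1, 3, 8, 12, 4, 9, 5, 14, 2, 10, 6, 11, 18, 17, 13, 16, 7

13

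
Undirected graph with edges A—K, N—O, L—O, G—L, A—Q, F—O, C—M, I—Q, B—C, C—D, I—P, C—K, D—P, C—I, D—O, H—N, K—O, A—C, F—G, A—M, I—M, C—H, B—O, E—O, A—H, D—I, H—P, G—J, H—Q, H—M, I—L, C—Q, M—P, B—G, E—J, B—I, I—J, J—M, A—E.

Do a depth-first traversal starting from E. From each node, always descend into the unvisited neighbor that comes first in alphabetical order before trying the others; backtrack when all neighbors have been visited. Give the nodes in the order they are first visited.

E, A, C, B, G, F, O, D, I, J, M, H, N, P, Q, L, K

Visit E
E → A
A → C
C → B
B → G
G → F
F → O
O → D
D → I
I → J
J → M
M → H
H → N
H → P
H → Q
I → L
O → K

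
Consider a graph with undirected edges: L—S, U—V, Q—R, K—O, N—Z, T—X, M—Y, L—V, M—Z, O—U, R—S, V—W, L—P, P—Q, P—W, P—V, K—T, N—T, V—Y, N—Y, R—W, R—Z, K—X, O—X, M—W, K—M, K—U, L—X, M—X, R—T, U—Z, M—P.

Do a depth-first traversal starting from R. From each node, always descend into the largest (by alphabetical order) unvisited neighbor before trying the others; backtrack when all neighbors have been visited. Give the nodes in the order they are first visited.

Visit R
R → Z
Z → U
U → V
V → Y
Y → N
N → T
T → X
X → O
O → K
K → M
M → W
W → P
P → Q
P → L
L → S

R, Z, U, V, Y, N, T, X, O, K, M, W, P, Q, L, S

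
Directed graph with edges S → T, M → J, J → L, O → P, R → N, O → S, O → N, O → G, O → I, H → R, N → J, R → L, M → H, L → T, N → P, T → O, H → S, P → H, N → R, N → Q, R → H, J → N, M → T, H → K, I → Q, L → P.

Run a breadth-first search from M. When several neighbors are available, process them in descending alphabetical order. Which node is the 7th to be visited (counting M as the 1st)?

Visit M; enqueue T, J, H → queue [T, J, H]
Visit T; enqueue O → queue [J, H, O]
Visit J; enqueue N, L → queue [H, O, N, L]
Visit H; enqueue S, R, K → queue [O, N, L, S, R, K]
Visit O; enqueue P, I, G → queue [N, L, S, R, K, P, I, G]
Visit N; enqueue Q → queue [L, S, R, K, P, I, G, Q]
Visit L → queue [S, R, K, P, I, G, Q]
Visit S → queue [R, K, P, I, G, Q]
Visit R → queue [K, P, I, G, Q]
Visit K → queue [P, I, G, Q]
Visit P → queue [I, G, Q]
Visit I → queue [G, Q]
Visit G → queue [Q]
Visit Q → queue []

Visit order: M, T, J, H, O, N, L, S, R, K, P, I, G, Q

L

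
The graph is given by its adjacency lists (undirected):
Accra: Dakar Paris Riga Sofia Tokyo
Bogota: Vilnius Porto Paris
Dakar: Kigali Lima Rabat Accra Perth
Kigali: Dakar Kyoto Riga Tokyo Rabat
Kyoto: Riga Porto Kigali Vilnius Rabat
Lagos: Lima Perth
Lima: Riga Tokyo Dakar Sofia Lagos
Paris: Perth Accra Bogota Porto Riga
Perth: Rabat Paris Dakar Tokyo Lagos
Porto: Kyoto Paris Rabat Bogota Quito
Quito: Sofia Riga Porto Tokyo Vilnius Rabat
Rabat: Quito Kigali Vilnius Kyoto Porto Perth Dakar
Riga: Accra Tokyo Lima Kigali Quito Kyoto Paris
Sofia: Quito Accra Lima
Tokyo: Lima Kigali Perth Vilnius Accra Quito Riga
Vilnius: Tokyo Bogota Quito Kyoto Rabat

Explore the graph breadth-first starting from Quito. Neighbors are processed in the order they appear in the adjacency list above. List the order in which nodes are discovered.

Visit Quito; enqueue Sofia, Riga, Porto, Tokyo, Vilnius, Rabat → queue [Sofia, Riga, Porto, Tokyo, Vilnius, Rabat]
Visit Sofia; enqueue Accra, Lima → queue [Riga, Porto, Tokyo, Vilnius, Rabat, Accra, Lima]
Visit Riga; enqueue Kigali, Kyoto, Paris → queue [Porto, Tokyo, Vilnius, Rabat, Accra, Lima, Kigali, Kyoto, Paris]
Visit Porto; enqueue Bogota → queue [Tokyo, Vilnius, Rabat, Accra, Lima, Kigali, Kyoto, Paris, Bogota]
Visit Tokyo; enqueue Perth → queue [Vilnius, Rabat, Accra, Lima, Kigali, Kyoto, Paris, Bogota, Perth]
Visit Vilnius → queue [Rabat, Accra, Lima, Kigali, Kyoto, Paris, Bogota, Perth]
Visit Rabat; enqueue Dakar → queue [Accra, Lima, Kigali, Kyoto, Paris, Bogota, Perth, Dakar]
Visit Accra → queue [Lima, Kigali, Kyoto, Paris, Bogota, Perth, Dakar]
Visit Lima; enqueue Lagos → queue [Kigali, Kyoto, Paris, Bogota, Perth, Dakar, Lagos]
Visit Kigali → queue [Kyoto, Paris, Bogota, Perth, Dakar, Lagos]
Visit Kyoto → queue [Paris, Bogota, Perth, Dakar, Lagos]
Visit Paris → queue [Bogota, Perth, Dakar, Lagos]
Visit Bogota → queue [Perth, Dakar, Lagos]
Visit Perth → queue [Dakar, Lagos]
Visit Dakar → queue [Lagos]
Visit Lagos → queue []

Quito, Sofia, Riga, Porto, Tokyo, Vilnius, Rabat, Accra, Lima, Kigali, Kyoto, Paris, Bogota, Perth, Dakar, Lagos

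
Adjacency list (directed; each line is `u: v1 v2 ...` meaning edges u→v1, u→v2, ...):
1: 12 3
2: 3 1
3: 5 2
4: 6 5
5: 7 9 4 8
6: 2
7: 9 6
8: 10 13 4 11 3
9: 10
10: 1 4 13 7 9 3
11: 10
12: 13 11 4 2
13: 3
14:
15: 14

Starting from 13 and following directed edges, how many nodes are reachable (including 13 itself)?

13

BFS from 13 visits: 13, 3, 5, 2, 7, 9, 4, 8, 1, 6, 10, 11, 12
Reachable nodes: 13 of 15 total.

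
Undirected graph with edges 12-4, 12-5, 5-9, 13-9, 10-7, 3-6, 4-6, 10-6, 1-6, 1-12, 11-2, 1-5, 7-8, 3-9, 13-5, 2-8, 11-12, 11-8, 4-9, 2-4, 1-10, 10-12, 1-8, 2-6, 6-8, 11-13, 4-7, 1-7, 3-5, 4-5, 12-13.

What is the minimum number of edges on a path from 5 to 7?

2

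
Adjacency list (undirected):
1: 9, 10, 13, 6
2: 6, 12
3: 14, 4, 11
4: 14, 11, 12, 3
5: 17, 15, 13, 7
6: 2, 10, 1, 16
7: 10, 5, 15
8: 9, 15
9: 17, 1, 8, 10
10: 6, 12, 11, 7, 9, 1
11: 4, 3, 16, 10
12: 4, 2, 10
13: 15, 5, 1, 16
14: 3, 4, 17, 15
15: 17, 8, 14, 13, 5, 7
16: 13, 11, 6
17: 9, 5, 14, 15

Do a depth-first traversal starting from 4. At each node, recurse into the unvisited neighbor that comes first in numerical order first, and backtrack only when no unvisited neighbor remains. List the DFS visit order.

Visit 4
4 → 3
3 → 11
11 → 10
10 → 1
1 → 6
6 → 2
2 → 12
6 → 16
16 → 13
13 → 5
5 → 7
7 → 15
15 → 8
8 → 9
9 → 17
17 → 14

4, 3, 11, 10, 1, 6, 2, 12, 16, 13, 5, 7, 15, 8, 9, 17, 14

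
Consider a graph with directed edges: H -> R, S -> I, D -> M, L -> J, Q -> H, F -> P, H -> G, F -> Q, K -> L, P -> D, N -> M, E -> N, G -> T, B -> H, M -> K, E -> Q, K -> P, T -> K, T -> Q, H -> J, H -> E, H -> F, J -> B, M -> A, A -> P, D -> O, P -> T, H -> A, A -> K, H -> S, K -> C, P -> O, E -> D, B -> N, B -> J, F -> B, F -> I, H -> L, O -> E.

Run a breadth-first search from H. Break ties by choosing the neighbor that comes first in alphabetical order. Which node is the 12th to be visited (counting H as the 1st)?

Visit H; enqueue A, E, F, G, J, L, R, S → queue [A, E, F, G, J, L, R, S]
Visit A; enqueue K, P → queue [E, F, G, J, L, R, S, K, P]
Visit E; enqueue D, N, Q → queue [F, G, J, L, R, S, K, P, D, N, Q]
Visit F; enqueue B, I → queue [G, J, L, R, S, K, P, D, N, Q, B, I]
Visit G; enqueue T → queue [J, L, R, S, K, P, D, N, Q, B, I, T]
Visit J → queue [L, R, S, K, P, D, N, Q, B, I, T]
Visit L → queue [R, S, K, P, D, N, Q, B, I, T]
Visit R → queue [S, K, P, D, N, Q, B, I, T]
Visit S → queue [K, P, D, N, Q, B, I, T]
Visit K; enqueue C → queue [P, D, N, Q, B, I, T, C]
Visit P; enqueue O → queue [D, N, Q, B, I, T, C, O]
Visit D; enqueue M → queue [N, Q, B, I, T, C, O, M]
Visit N → queue [Q, B, I, T, C, O, M]
Visit Q → queue [B, I, T, C, O, M]
Visit B → queue [I, T, C, O, M]
Visit I → queue [T, C, O, M]
Visit T → queue [C, O, M]
Visit C → queue [O, M]
Visit O → queue [M]
Visit M → queue []

Visit order: H, A, E, F, G, J, L, R, S, K, P, D, N, Q, B, I, T, C, O, M

D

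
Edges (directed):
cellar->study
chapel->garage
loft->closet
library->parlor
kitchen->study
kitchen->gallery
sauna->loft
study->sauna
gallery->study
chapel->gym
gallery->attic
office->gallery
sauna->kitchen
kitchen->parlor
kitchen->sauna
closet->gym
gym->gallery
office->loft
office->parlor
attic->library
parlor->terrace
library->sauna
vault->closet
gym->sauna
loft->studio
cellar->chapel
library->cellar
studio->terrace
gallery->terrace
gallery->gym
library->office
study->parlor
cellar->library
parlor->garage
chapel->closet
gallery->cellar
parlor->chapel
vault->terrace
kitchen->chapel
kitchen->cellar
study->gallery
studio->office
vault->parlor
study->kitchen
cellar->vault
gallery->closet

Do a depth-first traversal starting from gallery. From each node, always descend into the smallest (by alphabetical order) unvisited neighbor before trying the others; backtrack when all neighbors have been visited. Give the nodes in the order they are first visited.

gallery -> attic -> library -> cellar -> chapel -> closet -> gym -> sauna -> kitchen -> parlor -> garage -> terrace -> study -> loft -> studio -> office -> vault

Visit gallery
gallery → attic
attic → library
library → cellar
cellar → chapel
chapel → closet
closet → gym
gym → sauna
sauna → kitchen
kitchen → parlor
parlor → garage
parlor → terrace
kitchen → study
sauna → loft
loft → studio
studio → office
cellar → vault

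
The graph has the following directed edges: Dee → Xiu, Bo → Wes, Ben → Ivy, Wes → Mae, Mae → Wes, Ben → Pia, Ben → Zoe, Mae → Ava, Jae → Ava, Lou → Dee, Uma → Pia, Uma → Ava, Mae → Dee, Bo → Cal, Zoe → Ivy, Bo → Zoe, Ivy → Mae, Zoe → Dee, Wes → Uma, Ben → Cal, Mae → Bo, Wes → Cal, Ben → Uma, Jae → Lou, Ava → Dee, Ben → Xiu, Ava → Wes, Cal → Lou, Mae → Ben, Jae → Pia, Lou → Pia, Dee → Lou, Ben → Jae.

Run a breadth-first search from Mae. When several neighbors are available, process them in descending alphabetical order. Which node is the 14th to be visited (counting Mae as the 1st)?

Ivy

Visit Mae; enqueue Wes, Dee, Bo, Ben, Ava → queue [Wes, Dee, Bo, Ben, Ava]
Visit Wes; enqueue Uma, Cal → queue [Dee, Bo, Ben, Ava, Uma, Cal]
Visit Dee; enqueue Xiu, Lou → queue [Bo, Ben, Ava, Uma, Cal, Xiu, Lou]
Visit Bo; enqueue Zoe → queue [Ben, Ava, Uma, Cal, Xiu, Lou, Zoe]
Visit Ben; enqueue Pia, Jae, Ivy → queue [Ava, Uma, Cal, Xiu, Lou, Zoe, Pia, Jae, Ivy]
Visit Ava → queue [Uma, Cal, Xiu, Lou, Zoe, Pia, Jae, Ivy]
Visit Uma → queue [Cal, Xiu, Lou, Zoe, Pia, Jae, Ivy]
Visit Cal → queue [Xiu, Lou, Zoe, Pia, Jae, Ivy]
Visit Xiu → queue [Lou, Zoe, Pia, Jae, Ivy]
Visit Lou → queue [Zoe, Pia, Jae, Ivy]
Visit Zoe → queue [Pia, Jae, Ivy]
Visit Pia → queue [Jae, Ivy]
Visit Jae → queue [Ivy]
Visit Ivy → queue []

Visit order: Mae, Wes, Dee, Bo, Ben, Ava, Uma, Cal, Xiu, Lou, Zoe, Pia, Jae, Ivy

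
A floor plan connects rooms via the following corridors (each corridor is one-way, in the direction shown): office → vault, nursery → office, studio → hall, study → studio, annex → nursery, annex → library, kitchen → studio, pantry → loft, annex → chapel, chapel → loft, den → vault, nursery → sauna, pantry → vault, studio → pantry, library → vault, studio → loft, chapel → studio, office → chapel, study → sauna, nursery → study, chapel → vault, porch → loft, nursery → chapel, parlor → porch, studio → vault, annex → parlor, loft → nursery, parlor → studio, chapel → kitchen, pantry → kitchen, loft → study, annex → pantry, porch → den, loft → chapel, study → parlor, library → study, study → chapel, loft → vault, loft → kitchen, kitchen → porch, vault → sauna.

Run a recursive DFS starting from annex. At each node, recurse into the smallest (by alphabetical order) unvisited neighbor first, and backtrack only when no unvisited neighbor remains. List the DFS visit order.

annex, chapel, kitchen, porch, den, vault, sauna, loft, nursery, office, study, parlor, studio, hall, pantry, library

Visit annex
annex → chapel
chapel → kitchen
kitchen → porch
porch → den
den → vault
vault → sauna
porch → loft
loft → nursery
nursery → office
nursery → study
study → parlor
parlor → studio
studio → hall
studio → pantry
annex → library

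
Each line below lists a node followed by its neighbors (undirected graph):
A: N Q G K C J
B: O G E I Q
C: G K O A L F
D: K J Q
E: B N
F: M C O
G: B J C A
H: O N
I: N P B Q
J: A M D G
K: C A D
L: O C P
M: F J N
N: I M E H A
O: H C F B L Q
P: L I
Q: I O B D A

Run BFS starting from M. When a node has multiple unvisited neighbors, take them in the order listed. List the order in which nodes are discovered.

M → F → J → N → C → O → A → D → G → I → E → H → K → L → B → Q → P

Visit M; enqueue F, J, N → queue [F, J, N]
Visit F; enqueue C, O → queue [J, N, C, O]
Visit J; enqueue A, D, G → queue [N, C, O, A, D, G]
Visit N; enqueue I, E, H → queue [C, O, A, D, G, I, E, H]
Visit C; enqueue K, L → queue [O, A, D, G, I, E, H, K, L]
Visit O; enqueue B, Q → queue [A, D, G, I, E, H, K, L, B, Q]
Visit A → queue [D, G, I, E, H, K, L, B, Q]
Visit D → queue [G, I, E, H, K, L, B, Q]
Visit G → queue [I, E, H, K, L, B, Q]
Visit I; enqueue P → queue [E, H, K, L, B, Q, P]
Visit E → queue [H, K, L, B, Q, P]
Visit H → queue [K, L, B, Q, P]
Visit K → queue [L, B, Q, P]
Visit L → queue [B, Q, P]
Visit B → queue [Q, P]
Visit Q → queue [P]
Visit P → queue []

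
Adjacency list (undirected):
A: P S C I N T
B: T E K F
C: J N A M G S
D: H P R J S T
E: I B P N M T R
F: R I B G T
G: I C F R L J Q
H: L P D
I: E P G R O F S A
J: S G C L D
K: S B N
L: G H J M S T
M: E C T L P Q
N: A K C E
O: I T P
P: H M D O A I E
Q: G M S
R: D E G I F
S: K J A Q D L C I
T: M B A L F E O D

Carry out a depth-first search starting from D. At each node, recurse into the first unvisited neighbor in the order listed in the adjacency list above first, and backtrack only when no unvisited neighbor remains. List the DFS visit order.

D -> H -> L -> G -> I -> E -> B -> T -> M -> C -> J -> S -> K -> N -> A -> P -> O -> Q -> F -> R

Visit D
D → H
H → L
L → G
G → I
I → E
E → B
B → T
T → M
M → C
C → J
J → S
S → K
K → N
N → A
A → P
P → O
S → Q
T → F
F → R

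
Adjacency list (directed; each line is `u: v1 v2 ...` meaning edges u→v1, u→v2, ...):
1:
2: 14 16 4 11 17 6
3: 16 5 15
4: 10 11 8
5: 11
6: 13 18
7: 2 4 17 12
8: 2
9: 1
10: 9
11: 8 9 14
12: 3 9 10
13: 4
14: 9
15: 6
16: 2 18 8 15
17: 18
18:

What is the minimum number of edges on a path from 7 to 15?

Level 0: 7
Level 1: 2, 4, 12, 17
Level 2: 3, 6, 8, 9, 10, 11, 14, 16, 18
Level 3: 1, 5, 13, 15
15 first appears at level 3.

3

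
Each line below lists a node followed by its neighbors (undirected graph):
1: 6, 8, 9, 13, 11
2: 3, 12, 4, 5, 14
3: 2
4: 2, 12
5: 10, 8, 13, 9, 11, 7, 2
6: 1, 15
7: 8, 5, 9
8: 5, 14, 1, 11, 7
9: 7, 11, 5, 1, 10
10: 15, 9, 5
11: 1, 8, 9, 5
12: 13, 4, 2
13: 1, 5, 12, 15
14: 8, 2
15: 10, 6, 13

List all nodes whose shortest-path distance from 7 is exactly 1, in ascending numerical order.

Level 0: 7
Level 1: 5, 8, 9
Level 2: 1, 2, 10, 11, 13, 14
Level 3: 3, 4, 6, 12, 15

5, 8, 9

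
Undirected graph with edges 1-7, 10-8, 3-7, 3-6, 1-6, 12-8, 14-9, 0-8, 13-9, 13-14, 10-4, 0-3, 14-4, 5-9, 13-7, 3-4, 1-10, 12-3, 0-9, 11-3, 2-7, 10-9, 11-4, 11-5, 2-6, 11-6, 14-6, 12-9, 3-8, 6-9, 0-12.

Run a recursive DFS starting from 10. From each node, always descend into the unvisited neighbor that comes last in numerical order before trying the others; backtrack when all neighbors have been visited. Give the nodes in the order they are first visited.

10 9 14 13 7 3 12 8 0 11 6 2 1 5 4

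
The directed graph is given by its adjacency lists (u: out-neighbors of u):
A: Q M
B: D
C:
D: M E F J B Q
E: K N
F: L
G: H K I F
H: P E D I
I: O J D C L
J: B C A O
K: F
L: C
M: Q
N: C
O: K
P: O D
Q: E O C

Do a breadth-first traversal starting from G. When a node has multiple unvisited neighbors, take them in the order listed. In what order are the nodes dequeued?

G → H → K → I → F → P → E → D → O → J → C → L → N → M → B → Q → A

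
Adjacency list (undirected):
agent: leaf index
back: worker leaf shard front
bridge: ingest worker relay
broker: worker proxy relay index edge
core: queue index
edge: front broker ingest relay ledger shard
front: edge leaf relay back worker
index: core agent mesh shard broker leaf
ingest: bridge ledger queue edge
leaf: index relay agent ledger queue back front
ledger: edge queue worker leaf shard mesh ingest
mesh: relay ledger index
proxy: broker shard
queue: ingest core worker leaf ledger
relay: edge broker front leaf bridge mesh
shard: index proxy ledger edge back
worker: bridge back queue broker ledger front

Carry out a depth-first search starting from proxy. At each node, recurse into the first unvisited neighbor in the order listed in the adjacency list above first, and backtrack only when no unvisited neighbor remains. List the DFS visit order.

proxy broker worker bridge ingest ledger edge front leaf index core queue agent mesh relay shard back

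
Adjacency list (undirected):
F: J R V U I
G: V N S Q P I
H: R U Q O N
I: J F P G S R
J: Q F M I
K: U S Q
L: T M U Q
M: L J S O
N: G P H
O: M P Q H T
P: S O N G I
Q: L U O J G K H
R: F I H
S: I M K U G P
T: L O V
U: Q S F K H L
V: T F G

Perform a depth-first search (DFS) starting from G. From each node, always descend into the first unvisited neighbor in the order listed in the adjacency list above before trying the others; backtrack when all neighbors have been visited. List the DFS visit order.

G -> V -> T -> L -> M -> J -> Q -> U -> S -> I -> F -> R -> H -> O -> P -> N -> K

Visit G
G → V
V → T
T → L
L → M
M → J
J → Q
Q → U
U → S
S → I
I → F
F → R
R → H
H → O
O → P
P → N
S → K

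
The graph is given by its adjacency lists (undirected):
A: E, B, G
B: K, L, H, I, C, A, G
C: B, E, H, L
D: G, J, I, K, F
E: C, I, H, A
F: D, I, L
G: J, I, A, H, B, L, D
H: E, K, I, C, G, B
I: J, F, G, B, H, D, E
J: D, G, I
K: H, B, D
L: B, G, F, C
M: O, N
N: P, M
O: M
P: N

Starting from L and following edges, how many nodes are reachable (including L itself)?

BFS from L visits: L, B, G, F, C, K, H, I, A, J, D, E
Reachable nodes: 12 of 16 total.

12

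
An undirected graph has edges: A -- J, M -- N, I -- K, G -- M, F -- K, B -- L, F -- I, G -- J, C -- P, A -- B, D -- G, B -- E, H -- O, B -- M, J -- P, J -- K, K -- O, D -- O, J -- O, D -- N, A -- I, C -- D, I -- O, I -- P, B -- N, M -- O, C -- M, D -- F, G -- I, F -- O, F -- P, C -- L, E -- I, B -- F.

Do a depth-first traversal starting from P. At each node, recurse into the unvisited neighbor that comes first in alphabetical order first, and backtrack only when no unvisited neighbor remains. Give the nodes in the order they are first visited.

P -> C -> D -> F -> B -> A -> I -> E -> G -> J -> K -> O -> H -> M -> N -> L

Visit P
P → C
C → D
D → F
F → B
B → A
A → I
I → E
I → G
G → J
J → K
K → O
O → H
O → M
M → N
B → L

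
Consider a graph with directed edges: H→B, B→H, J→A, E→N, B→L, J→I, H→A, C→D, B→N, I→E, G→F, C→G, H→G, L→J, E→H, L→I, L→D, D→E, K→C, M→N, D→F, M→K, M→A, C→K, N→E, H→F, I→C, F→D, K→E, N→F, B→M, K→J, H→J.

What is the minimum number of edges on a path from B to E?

2

Level 0: B
Level 1: H, L, M, N
Level 2: A, D, E, F, G, I, J, K
Level 3: C
E first appears at level 2.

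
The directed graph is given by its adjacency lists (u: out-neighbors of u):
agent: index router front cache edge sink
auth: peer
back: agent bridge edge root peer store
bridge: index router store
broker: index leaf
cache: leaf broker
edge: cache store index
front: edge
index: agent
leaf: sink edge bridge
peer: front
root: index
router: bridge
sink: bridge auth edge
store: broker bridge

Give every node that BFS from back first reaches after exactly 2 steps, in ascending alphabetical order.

broker, cache, front, index, router, sink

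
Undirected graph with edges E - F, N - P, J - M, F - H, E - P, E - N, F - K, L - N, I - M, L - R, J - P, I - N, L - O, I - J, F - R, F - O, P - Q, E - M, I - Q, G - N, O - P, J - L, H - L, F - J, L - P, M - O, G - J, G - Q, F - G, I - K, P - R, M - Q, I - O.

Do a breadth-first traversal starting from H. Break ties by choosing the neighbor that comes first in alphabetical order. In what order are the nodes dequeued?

H -> F -> L -> E -> G -> J -> K -> O -> R -> N -> P -> M -> Q -> I

Visit H; enqueue F, L → queue [F, L]
Visit F; enqueue E, G, J, K, O, R → queue [L, E, G, J, K, O, R]
Visit L; enqueue N, P → queue [E, G, J, K, O, R, N, P]
Visit E; enqueue M → queue [G, J, K, O, R, N, P, M]
Visit G; enqueue Q → queue [J, K, O, R, N, P, M, Q]
Visit J; enqueue I → queue [K, O, R, N, P, M, Q, I]
Visit K → queue [O, R, N, P, M, Q, I]
Visit O → queue [R, N, P, M, Q, I]
Visit R → queue [N, P, M, Q, I]
Visit N → queue [P, M, Q, I]
Visit P → queue [M, Q, I]
Visit M → queue [Q, I]
Visit Q → queue [I]
Visit I → queue []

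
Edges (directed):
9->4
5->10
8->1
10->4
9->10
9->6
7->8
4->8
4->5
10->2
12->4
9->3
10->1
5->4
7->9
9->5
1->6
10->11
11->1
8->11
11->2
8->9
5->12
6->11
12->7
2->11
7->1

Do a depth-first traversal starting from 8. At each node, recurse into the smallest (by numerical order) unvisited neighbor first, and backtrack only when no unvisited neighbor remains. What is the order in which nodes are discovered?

Visit 8
8 → 1
1 → 6
6 → 11
11 → 2
8 → 9
9 → 3
9 → 4
4 → 5
5 → 10
5 → 12
12 → 7

8 -> 1 -> 6 -> 11 -> 2 -> 9 -> 3 -> 4 -> 5 -> 10 -> 12 -> 7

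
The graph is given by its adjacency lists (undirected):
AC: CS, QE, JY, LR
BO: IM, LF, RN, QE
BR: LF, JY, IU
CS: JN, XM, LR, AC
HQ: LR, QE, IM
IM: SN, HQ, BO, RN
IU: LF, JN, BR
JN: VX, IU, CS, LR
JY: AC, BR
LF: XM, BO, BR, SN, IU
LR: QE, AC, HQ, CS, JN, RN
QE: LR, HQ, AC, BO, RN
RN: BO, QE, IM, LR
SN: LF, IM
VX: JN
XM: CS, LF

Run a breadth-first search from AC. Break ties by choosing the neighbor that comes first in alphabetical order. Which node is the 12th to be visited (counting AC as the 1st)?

Visit AC; enqueue CS, JY, LR, QE → queue [CS, JY, LR, QE]
Visit CS; enqueue JN, XM → queue [JY, LR, QE, JN, XM]
Visit JY; enqueue BR → queue [LR, QE, JN, XM, BR]
Visit LR; enqueue HQ, RN → queue [QE, JN, XM, BR, HQ, RN]
Visit QE; enqueue BO → queue [JN, XM, BR, HQ, RN, BO]
Visit JN; enqueue IU, VX → queue [XM, BR, HQ, RN, BO, IU, VX]
Visit XM; enqueue LF → queue [BR, HQ, RN, BO, IU, VX, LF]
Visit BR → queue [HQ, RN, BO, IU, VX, LF]
Visit HQ; enqueue IM → queue [RN, BO, IU, VX, LF, IM]
Visit RN → queue [BO, IU, VX, LF, IM]
Visit BO → queue [IU, VX, LF, IM]
Visit IU → queue [VX, LF, IM]
Visit VX → queue [LF, IM]
Visit LF; enqueue SN → queue [IM, SN]
Visit IM → queue [SN]
Visit SN → queue []

Visit order: AC, CS, JY, LR, QE, JN, XM, BR, HQ, RN, BO, IU, VX, LF, IM, SN

IU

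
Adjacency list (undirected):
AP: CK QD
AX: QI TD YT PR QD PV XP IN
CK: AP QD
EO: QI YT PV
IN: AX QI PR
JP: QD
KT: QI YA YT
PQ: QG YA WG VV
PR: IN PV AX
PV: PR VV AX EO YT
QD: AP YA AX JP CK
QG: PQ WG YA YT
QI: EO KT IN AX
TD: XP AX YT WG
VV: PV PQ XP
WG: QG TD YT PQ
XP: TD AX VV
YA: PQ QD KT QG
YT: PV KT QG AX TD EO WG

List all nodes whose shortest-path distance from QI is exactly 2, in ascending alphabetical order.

PR, PV, QD, TD, XP, YA, YT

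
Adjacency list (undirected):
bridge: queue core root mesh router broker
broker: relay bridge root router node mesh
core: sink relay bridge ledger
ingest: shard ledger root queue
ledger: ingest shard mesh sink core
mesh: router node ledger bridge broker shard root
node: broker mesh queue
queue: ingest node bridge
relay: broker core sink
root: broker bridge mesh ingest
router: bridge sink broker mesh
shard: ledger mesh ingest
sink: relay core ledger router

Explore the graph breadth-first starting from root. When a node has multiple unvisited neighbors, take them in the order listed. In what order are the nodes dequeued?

root, broker, bridge, mesh, ingest, relay, router, node, queue, core, ledger, shard, sink

Visit root; enqueue broker, bridge, mesh, ingest → queue [broker, bridge, mesh, ingest]
Visit broker; enqueue relay, router, node → queue [bridge, mesh, ingest, relay, router, node]
Visit bridge; enqueue queue, core → queue [mesh, ingest, relay, router, node, queue, core]
Visit mesh; enqueue ledger, shard → queue [ingest, relay, router, node, queue, core, ledger, shard]
Visit ingest → queue [relay, router, node, queue, core, ledger, shard]
Visit relay; enqueue sink → queue [router, node, queue, core, ledger, shard, sink]
Visit router → queue [node, queue, core, ledger, shard, sink]
Visit node → queue [queue, core, ledger, shard, sink]
Visit queue → queue [core, ledger, shard, sink]
Visit core → queue [ledger, shard, sink]
Visit ledger → queue [shard, sink]
Visit shard → queue [sink]
Visit sink → queue []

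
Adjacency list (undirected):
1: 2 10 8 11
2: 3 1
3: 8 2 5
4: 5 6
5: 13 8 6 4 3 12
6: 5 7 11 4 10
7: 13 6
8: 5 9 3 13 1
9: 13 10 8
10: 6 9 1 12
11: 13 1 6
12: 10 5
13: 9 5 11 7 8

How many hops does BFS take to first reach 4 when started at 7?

2

Level 0: 7
Level 1: 6, 13
Level 2: 4, 5, 8, 9, 10, 11
Level 3: 1, 3, 12
Level 4: 2
4 first appears at level 2.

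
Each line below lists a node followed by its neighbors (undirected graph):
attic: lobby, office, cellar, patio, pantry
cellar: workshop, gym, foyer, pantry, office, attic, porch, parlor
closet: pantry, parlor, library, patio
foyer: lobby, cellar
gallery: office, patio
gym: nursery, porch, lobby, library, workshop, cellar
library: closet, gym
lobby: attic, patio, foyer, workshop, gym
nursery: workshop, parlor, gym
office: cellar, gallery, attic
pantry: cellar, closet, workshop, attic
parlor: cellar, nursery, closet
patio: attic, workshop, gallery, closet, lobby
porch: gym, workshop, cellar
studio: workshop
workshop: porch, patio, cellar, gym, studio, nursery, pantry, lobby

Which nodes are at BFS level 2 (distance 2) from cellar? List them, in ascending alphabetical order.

Level 0: cellar
Level 1: attic, foyer, gym, office, pantry, parlor, porch, workshop
Level 2: closet, gallery, library, lobby, nursery, patio, studio

closet, gallery, library, lobby, nursery, patio, studio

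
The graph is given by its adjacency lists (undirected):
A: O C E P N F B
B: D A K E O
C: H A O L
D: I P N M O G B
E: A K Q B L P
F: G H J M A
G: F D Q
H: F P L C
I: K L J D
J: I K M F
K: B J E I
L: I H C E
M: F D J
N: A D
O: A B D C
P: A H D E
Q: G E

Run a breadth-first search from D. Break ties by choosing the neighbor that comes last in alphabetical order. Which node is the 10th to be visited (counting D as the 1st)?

E

Visit D; enqueue P, O, N, M, I, G, B → queue [P, O, N, M, I, G, B]
Visit P; enqueue H, E, A → queue [O, N, M, I, G, B, H, E, A]
Visit O; enqueue C → queue [N, M, I, G, B, H, E, A, C]
Visit N → queue [M, I, G, B, H, E, A, C]
Visit M; enqueue J, F → queue [I, G, B, H, E, A, C, J, F]
Visit I; enqueue L, K → queue [G, B, H, E, A, C, J, F, L, K]
Visit G; enqueue Q → queue [B, H, E, A, C, J, F, L, K, Q]
Visit B → queue [H, E, A, C, J, F, L, K, Q]
Visit H → queue [E, A, C, J, F, L, K, Q]
Visit E → queue [A, C, J, F, L, K, Q]
Visit A → queue [C, J, F, L, K, Q]
Visit C → queue [J, F, L, K, Q]
Visit J → queue [F, L, K, Q]
Visit F → queue [L, K, Q]
Visit L → queue [K, Q]
Visit K → queue [Q]
Visit Q → queue []

Visit order: D, P, O, N, M, I, G, B, H, E, A, C, J, F, L, K, Q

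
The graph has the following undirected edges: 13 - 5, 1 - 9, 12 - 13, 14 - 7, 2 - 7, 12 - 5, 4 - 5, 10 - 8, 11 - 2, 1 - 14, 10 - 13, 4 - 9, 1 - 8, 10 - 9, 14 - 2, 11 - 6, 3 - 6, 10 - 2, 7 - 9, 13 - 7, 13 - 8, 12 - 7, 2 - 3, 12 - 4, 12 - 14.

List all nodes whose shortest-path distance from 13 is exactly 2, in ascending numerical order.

1, 2, 4, 9, 14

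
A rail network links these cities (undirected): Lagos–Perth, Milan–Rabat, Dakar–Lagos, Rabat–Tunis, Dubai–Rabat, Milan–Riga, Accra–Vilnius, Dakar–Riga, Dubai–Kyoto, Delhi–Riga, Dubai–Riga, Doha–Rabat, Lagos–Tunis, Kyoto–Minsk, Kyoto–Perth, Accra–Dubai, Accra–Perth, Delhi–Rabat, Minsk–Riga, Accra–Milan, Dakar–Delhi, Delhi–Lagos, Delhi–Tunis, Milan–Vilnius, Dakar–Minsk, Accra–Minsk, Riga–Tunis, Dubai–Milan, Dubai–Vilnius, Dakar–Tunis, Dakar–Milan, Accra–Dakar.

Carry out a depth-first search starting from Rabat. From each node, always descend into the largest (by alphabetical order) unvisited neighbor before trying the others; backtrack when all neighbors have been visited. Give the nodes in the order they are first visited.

Rabat, Tunis, Riga, Minsk, Kyoto, Perth, Lagos, Delhi, Dakar, Milan, Vilnius, Dubai, Accra, Doha

Visit Rabat
Rabat → Tunis
Tunis → Riga
Riga → Minsk
Minsk → Kyoto
Kyoto → Perth
Perth → Lagos
Lagos → Delhi
Delhi → Dakar
Dakar → Milan
Milan → Vilnius
Vilnius → Dubai
Dubai → Accra
Rabat → Doha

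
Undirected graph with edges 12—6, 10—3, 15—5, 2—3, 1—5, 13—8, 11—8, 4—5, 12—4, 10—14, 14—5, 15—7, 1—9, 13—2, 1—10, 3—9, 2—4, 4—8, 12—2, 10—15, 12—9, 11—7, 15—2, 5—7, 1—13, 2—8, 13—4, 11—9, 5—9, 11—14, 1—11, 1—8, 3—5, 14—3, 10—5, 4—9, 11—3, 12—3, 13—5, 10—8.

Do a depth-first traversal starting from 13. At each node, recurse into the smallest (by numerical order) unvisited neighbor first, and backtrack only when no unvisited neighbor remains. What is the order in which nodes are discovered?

13 → 1 → 5 → 3 → 2 → 4 → 8 → 10 → 14 → 11 → 7 → 15 → 9 → 12 → 6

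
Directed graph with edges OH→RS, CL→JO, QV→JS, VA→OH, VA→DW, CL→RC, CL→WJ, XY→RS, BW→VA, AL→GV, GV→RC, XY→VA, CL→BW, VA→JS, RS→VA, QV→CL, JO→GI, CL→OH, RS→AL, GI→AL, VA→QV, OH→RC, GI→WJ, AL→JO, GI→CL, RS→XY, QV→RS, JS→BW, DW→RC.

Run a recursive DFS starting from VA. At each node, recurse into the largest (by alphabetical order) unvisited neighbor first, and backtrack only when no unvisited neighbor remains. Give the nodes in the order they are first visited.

Visit VA
VA → QV
QV → RS
RS → XY
RS → AL
AL → JO
JO → GI
GI → WJ
GI → CL
CL → RC
CL → OH
CL → BW
AL → GV
QV → JS
VA → DW

VA, QV, RS, XY, AL, JO, GI, WJ, CL, RC, OH, BW, GV, JS, DW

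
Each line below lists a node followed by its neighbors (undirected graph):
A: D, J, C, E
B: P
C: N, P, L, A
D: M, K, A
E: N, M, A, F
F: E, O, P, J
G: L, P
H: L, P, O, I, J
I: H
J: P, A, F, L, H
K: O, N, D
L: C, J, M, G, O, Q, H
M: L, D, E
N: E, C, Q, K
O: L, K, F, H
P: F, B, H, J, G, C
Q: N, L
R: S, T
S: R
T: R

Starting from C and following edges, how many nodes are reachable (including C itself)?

BFS from C visits: C, P, N, L, A, J, H, G, F, B, Q, K, E, O, M, D, I
Reachable nodes: 17 of 20 total.

17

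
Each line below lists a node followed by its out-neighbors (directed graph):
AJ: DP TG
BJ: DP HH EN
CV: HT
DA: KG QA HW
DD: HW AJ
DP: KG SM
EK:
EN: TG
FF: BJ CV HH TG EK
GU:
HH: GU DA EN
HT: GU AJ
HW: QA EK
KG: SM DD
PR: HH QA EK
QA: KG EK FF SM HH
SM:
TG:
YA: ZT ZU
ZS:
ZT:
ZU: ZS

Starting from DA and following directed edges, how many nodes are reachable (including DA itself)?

BFS from DA visits: DA, KG, QA, HW, SM, DD, EK, FF, HH, AJ, BJ, CV, TG, GU, EN, DP, HT
Reachable nodes: 17 of 22 total.

17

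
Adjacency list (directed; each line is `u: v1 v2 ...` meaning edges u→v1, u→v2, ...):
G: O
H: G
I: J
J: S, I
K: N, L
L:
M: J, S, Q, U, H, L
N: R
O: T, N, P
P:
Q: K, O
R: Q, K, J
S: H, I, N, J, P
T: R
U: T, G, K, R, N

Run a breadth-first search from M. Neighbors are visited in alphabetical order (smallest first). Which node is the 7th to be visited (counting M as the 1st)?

U

Visit M; enqueue H, J, L, Q, S, U → queue [H, J, L, Q, S, U]
Visit H; enqueue G → queue [J, L, Q, S, U, G]
Visit J; enqueue I → queue [L, Q, S, U, G, I]
Visit L → queue [Q, S, U, G, I]
Visit Q; enqueue K, O → queue [S, U, G, I, K, O]
Visit S; enqueue N, P → queue [U, G, I, K, O, N, P]
Visit U; enqueue R, T → queue [G, I, K, O, N, P, R, T]
Visit G → queue [I, K, O, N, P, R, T]
Visit I → queue [K, O, N, P, R, T]
Visit K → queue [O, N, P, R, T]
Visit O → queue [N, P, R, T]
Visit N → queue [P, R, T]
Visit P → queue [R, T]
Visit R → queue [T]
Visit T → queue []

Visit order: M, H, J, L, Q, S, U, G, I, K, O, N, P, R, T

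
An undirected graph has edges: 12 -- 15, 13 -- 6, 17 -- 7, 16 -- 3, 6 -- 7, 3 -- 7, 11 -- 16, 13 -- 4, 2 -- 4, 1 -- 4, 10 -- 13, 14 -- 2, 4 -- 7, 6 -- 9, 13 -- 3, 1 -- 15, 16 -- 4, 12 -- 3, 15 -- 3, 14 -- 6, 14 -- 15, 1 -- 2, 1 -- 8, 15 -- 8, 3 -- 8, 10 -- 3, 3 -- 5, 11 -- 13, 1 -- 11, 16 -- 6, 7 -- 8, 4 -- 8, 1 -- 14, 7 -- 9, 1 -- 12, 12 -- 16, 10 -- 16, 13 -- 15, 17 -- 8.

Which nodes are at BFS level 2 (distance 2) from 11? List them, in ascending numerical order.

2, 3, 4, 6, 8, 10, 12, 14, 15

Level 0: 11
Level 1: 1, 13, 16
Level 2: 2, 3, 4, 6, 8, 10, 12, 14, 15
Level 3: 5, 7, 9, 17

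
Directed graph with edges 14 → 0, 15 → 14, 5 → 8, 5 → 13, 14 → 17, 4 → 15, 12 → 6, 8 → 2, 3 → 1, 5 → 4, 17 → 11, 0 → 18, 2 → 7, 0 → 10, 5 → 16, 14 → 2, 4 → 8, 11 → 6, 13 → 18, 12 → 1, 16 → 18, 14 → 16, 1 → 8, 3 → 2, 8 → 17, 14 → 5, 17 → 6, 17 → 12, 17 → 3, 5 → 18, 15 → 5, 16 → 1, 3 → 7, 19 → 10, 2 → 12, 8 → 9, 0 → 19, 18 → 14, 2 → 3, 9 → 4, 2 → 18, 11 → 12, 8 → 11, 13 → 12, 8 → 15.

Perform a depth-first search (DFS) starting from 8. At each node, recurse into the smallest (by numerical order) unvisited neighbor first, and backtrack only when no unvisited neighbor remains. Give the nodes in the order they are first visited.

Visit 8
8 → 2
2 → 3
3 → 1
3 → 7
2 → 12
12 → 6
2 → 18
18 → 14
14 → 0
0 → 10
0 → 19
14 → 5
5 → 4
4 → 15
5 → 13
5 → 16
14 → 17
17 → 11
8 → 9

8 → 2 → 3 → 1 → 7 → 12 → 6 → 18 → 14 → 0 → 10 → 19 → 5 → 4 → 15 → 13 → 16 → 17 → 11 → 9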